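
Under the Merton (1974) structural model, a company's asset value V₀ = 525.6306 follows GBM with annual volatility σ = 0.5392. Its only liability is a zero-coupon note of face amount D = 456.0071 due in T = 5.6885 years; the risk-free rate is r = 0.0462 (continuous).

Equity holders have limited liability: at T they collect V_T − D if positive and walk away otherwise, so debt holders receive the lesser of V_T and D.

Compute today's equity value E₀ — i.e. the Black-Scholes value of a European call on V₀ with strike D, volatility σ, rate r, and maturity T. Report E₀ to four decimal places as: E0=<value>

E0=306.5462

d₁ = [ln(V₀/D) + (r + σ²/2)T] / (σ√T)
   = [ln(525.6306/456.0071) + (0.0462 + 0.5·0.5392²)·5.6885] / (0.5392·√5.6885)
   = [0.142090 + 1.089736] / 1.286023 = 0.957857
d₂ = d₁ − σ√T = 0.957857 − 1.286023 = -0.328166
N(d₁) = 0.830933,  N(d₂) = 0.371393,  e^(−rT) = 0.768889
E₀ = V₀·N(d₁) − D·e^(−rT)·N(d₂)
   = 525.6306·0.830933 − 456.0071·0.768889·0.371393 = 306.546187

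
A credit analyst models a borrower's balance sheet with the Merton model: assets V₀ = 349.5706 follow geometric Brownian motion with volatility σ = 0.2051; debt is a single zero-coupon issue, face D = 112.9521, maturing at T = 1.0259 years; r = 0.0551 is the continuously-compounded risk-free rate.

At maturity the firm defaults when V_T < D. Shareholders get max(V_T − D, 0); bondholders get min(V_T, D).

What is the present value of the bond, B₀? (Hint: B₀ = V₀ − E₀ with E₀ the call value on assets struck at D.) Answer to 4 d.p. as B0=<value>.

B0=106.7444

d₁ = [ln(V₀/D) + (r + σ²/2)T] / (σ√T)
   = [ln(349.5706/112.9521) + (0.0551 + 0.5·0.2051²)·1.0259] / (0.2051·√1.0259)
   = [1.129742 + 0.078105] / 0.207739 = 5.814249
d₂ = d₁ − σ√T = 5.814249 − 0.207739 = 5.606509
N(d₁) = 1.000000,  N(d₂) = 1.000000,  e^(−rT) = 0.945041
E₀ = V₀·N(d₁) − D·e^(−rT)·N(d₂)
   = 349.5706·1.000000 − 112.9521·0.945041·1.000000 = 242.826248
B₀ = V₀ − E₀ = 349.5706 − 242.826248 = 106.744352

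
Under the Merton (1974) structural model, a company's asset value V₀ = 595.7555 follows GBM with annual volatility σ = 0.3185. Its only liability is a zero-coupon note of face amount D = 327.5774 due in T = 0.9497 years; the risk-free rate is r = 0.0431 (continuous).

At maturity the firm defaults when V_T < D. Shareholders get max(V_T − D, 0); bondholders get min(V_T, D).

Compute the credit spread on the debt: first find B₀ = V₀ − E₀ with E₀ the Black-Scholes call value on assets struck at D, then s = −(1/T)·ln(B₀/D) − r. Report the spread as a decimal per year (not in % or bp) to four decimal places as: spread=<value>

d₁ = [ln(V₀/D) + (r + σ²/2)T] / (σ√T)
   = [ln(595.7555/327.5774) + (0.0431 + 0.5·0.3185²)·0.9497] / (0.3185·√0.9497)
   = [0.598106 + 0.089102] / 0.310386 = 2.214040
d₂ = d₁ − σ√T = 2.214040 − 0.310386 = 1.903654
N(d₁) = 0.986587,  N(d₂) = 0.971522,  e^(−rT) = 0.959894
E₀ = V₀·N(d₁) − D·e^(−rT)·N(d₂)
   = 595.7555·0.986587 − 327.5774·0.959894·0.971522 = 282.279438
B₀ = V₀ − E₀ = 595.7555 − 282.279438 = 313.476062
spread = −(1/T)·ln(B₀/D) − r = −(1/0.9497)·ln(313.476062/327.5774) − 0.0431 = 0.00323186

spread=0.0032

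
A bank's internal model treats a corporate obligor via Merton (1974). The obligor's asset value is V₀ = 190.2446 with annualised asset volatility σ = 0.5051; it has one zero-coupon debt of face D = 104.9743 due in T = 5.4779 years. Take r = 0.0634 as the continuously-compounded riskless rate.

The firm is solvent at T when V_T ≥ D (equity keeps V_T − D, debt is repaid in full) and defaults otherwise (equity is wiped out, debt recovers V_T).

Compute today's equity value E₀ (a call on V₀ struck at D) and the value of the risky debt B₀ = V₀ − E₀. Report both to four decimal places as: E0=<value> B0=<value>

d₁ = [ln(V₀/D) + (r + σ²/2)T] / (σ√T)
   = [ln(190.2446/104.9743) + (0.0634 + 0.5·0.5051²)·5.4779] / (0.5051·√5.4779)
   = [0.594595 + 1.046076] / 1.182182 = 1.387833
d₂ = d₁ − σ√T = 1.387833 − 1.182182 = 0.205651
N(d₁) = 0.917406,  N(d₂) = 0.581468,  e^(−rT) = 0.706594
E₀ = V₀·N(d₁) − D·e^(−rT)·N(d₂)
   = 190.2446·0.917406 − 104.9743·0.706594·0.581468 = 131.401598
B₀ = V₀ − E₀ = 190.2446 − 131.401598 = 58.843002

E0=131.4016 B0=58.8430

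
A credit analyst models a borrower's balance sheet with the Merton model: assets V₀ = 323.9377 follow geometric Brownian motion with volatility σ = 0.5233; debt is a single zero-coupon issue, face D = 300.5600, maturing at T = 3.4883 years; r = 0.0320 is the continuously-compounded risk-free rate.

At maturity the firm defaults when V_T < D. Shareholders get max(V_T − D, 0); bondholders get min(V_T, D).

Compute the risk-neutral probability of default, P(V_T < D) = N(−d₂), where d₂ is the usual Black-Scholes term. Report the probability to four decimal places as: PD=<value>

PD=0.6171

d₁ = [ln(V₀/D) + (r + σ²/2)T] / (σ√T)
   = [ln(323.9377/300.5600) + (0.0320 + 0.5·0.5233²)·3.4883] / (0.5233·√3.4883)
   = [0.074904 + 0.589249] / 0.977367 = 0.679532
d₂ = d₁ − σ√T = 0.679532 − 0.977367 = -0.297835
risk-neutral PD = N(−d₂) = N(0.297835) = 0.617085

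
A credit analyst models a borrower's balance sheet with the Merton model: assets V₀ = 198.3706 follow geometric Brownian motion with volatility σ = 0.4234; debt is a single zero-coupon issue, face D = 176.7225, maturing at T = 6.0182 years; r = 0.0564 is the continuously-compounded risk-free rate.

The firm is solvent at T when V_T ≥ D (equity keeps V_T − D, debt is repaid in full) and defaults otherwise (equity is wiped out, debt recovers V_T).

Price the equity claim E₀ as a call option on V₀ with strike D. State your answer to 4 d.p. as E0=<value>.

E0=105.9576

d₁ = [ln(V₀/D) + (r + σ²/2)T] / (σ√T)
   = [ln(198.3706/176.7225) + (0.0564 + 0.5·0.4234²)·6.0182] / (0.4234·√6.0182)
   = [0.115556 + 0.878860] / 1.038686 = 0.957380
d₂ = d₁ − σ√T = 0.957380 − 1.038686 = -0.081306
N(d₁) = 0.830812,  N(d₂) = 0.467599,  e^(−rT) = 0.712179
E₀ = V₀·N(d₁) − D·e^(−rT)·N(d₂)
   = 198.3706·0.830812 − 176.7225·0.712179·0.467599 = 105.957602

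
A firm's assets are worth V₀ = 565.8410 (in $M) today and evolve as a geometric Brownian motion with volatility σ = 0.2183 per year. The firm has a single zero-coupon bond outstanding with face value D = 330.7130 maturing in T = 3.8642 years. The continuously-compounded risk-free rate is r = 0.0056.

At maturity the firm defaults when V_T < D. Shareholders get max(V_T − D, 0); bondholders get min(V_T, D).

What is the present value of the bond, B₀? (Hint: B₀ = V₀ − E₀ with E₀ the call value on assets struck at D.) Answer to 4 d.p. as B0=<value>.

B0=315.4390

d₁ = [ln(V₀/D) + (r + σ²/2)T] / (σ√T)
   = [ln(565.8410/330.7130) + (0.0056 + 0.5·0.2183²)·3.8642] / (0.2183·√3.8642)
   = [0.537062 + 0.113714] / 0.429125 = 1.516519
d₂ = d₁ − σ√T = 1.516519 − 0.429125 = 1.087394
N(d₁) = 0.935306,  N(d₂) = 0.861569,  e^(−rT) = 0.978593
E₀ = V₀·N(d₁) − D·e^(−rT)·N(d₂)
   = 565.8410·0.935306 − 330.7130·0.978593·0.861569 = 250.402022
B₀ = V₀ − E₀ = 565.8410 − 250.402022 = 315.438978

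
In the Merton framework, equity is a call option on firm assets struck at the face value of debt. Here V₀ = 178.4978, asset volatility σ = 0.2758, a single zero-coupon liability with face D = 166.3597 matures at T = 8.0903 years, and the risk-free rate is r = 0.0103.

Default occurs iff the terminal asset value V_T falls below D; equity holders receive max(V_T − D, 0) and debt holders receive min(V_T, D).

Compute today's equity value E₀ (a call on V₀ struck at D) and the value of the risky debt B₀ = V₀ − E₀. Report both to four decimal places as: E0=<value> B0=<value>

d₁ = [ln(V₀/D) + (r + σ²/2)T] / (σ√T)
   = [ln(178.4978/166.3597) + (0.0103 + 0.5·0.2758²)·8.0903] / (0.2758·√8.0903)
   = [0.070424 + 0.391027] / 0.784470 = 0.588232
d₂ = d₁ − σ√T = 0.588232 − 0.784470 = -0.196238
N(d₁) = 0.721812,  N(d₂) = 0.422212,  e^(−rT) = 0.920047
E₀ = V₀·N(d₁) − D·e^(−rT)·N(d₂)
   = 178.4978·0.721812 − 166.3597·0.920047·0.422212 = 64.218570
B₀ = V₀ − E₀ = 178.4978 − 64.218570 = 114.279230

E0=64.2186 B0=114.2792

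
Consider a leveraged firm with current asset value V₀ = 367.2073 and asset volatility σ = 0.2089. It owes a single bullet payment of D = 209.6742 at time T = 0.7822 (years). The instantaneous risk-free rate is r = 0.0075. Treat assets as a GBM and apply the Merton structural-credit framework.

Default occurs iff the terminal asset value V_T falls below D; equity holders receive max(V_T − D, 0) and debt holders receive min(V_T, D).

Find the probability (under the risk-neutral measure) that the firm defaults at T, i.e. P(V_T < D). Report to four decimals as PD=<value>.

PD=0.0015

d₁ = [ln(V₀/D) + (r + σ²/2)T] / (σ√T)
   = [ln(367.2073/209.6742) + (0.0075 + 0.5·0.2089²)·0.7822] / (0.2089·√0.7822)
   = [0.560372 + 0.022934] / 0.184755 = 3.157175
d₂ = d₁ − σ√T = 3.157175 − 0.184755 = 2.972420
risk-neutral PD = N(−d₂) = N(-2.972420) = 0.001477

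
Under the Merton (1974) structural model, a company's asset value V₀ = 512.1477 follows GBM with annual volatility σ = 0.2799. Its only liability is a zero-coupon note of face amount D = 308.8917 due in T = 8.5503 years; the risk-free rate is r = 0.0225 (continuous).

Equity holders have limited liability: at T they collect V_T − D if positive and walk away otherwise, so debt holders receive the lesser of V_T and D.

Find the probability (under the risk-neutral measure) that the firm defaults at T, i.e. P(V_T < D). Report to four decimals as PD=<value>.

PD=0.3287

d₁ = [ln(V₀/D) + (r + σ²/2)T] / (σ√T)
   = [ln(512.1477/308.8917) + (0.0225 + 0.5·0.2799²)·8.5503] / (0.2799·√8.5503)
   = [0.505622 + 0.527314] / 0.818453 = 1.262060
d₂ = d₁ − σ√T = 1.262060 − 0.818453 = 0.443607
risk-neutral PD = N(−d₂) = N(-0.443607) = 0.328663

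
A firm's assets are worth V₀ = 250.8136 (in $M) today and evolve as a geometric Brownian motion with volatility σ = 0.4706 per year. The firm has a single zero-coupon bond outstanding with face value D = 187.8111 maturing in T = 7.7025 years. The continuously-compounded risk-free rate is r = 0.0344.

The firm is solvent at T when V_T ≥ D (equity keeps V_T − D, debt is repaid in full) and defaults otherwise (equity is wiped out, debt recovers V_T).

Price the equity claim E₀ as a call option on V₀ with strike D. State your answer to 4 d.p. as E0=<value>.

d₁ = [ln(V₀/D) + (r + σ²/2)T] / (σ√T)
   = [ln(250.8136/187.8111) + (0.0344 + 0.5·0.4706²)·7.7025] / (0.4706·√7.7025)
   = [0.289273 + 1.117881] / 1.306074 = 1.077392
d₂ = d₁ − σ√T = 1.077392 − 1.306074 = -0.228682
N(d₁) = 0.859347,  N(d₂) = 0.409558,  e^(−rT) = 0.767232
E₀ = V₀·N(d₁) − D·e^(−rT)·N(d₂)
   = 250.8136·0.859347 − 187.8111·0.767232·0.409558 = 156.520876

E0=156.5209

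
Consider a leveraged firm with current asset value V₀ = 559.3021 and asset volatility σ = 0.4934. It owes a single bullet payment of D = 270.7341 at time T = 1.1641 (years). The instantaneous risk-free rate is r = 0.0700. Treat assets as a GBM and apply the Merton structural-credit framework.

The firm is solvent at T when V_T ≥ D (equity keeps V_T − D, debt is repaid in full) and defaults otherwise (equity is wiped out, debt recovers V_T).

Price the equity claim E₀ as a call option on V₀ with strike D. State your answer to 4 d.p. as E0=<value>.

d₁ = [ln(V₀/D) + (r + σ²/2)T] / (σ√T)
   = [ln(559.3021/270.7341) + (0.0700 + 0.5·0.4934²)·1.1641] / (0.4934·√1.1641)
   = [0.725553 + 0.223183] / 0.532346 = 1.782178
d₂ = d₁ − σ√T = 1.782178 − 0.532346 = 1.249832
N(d₁) = 0.962640,  N(d₂) = 0.894319,  e^(−rT) = 0.921745
E₀ = V₀·N(d₁) − D·e^(−rT)·N(d₂)
   = 559.3021·0.962640 − 270.7341·0.921745·0.894319 = 315.231130

E0=315.2311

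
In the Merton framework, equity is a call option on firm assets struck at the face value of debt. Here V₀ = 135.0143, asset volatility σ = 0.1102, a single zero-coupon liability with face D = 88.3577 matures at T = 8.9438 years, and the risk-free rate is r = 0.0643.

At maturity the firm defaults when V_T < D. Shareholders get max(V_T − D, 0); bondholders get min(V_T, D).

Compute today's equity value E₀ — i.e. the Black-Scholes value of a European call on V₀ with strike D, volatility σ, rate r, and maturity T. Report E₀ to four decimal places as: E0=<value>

E0=85.3084

d₁ = [ln(V₀/D) + (r + σ²/2)T] / (σ√T)
   = [ln(135.0143/88.3577) + (0.0643 + 0.5·0.1102²)·8.9438] / (0.1102·√8.9438)
   = [0.423987 + 0.629393] / 0.329566 = 3.196264
d₂ = d₁ − σ√T = 3.196264 − 0.329566 = 2.866698
N(d₁) = 0.999304,  N(d₂) = 0.997926,  e^(−rT) = 0.562656
E₀ = V₀·N(d₁) − D·e^(−rT)·N(d₂)
   = 135.0143·0.999304 − 88.3577·0.562656·0.997926 = 85.308405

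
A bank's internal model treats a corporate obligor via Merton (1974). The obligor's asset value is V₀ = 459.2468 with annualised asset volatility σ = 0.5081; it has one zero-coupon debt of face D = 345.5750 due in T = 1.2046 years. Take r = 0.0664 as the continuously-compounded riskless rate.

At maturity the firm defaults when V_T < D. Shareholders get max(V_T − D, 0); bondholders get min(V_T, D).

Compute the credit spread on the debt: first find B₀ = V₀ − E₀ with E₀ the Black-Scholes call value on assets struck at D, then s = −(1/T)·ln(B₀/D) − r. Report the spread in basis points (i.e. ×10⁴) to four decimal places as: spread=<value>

d₁ = [ln(V₀/D) + (r + σ²/2)T] / (σ√T)
   = [ln(459.2468/345.5750) + (0.0664 + 0.5·0.5081²)·1.2046] / (0.5081·√1.2046)
   = [0.284378 + 0.235479] / 0.557661 = 0.932208
d₂ = d₁ − σ√T = 0.932208 − 0.557661 = 0.374547
N(d₁) = 0.824386,  N(d₂) = 0.646001,  e^(−rT) = 0.923130
E₀ = V₀·N(d₁) − D·e^(−rT)·N(d₂)
   = 459.2468·0.824386 − 345.5750·0.923130·0.646001 = 172.515199
B₀ = V₀ − E₀ = 459.2468 − 172.515199 = 286.731601
spread = −(1/T)·ln(B₀/D) − r = −(1/1.2046)·ln(286.731601/345.5750) − 0.0664 = 0.08855858
in basis points: 0.08855858 × 10⁴ = 885.5858 bp

spread=885.5858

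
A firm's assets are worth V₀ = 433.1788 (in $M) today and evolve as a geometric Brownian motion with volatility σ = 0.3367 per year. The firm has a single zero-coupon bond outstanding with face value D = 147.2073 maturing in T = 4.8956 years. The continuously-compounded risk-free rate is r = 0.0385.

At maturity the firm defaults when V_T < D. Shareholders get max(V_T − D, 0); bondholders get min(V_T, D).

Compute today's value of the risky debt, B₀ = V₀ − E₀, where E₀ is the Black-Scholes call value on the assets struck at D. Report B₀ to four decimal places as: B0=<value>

B0=118.9601

d₁ = [ln(V₀/D) + (r + σ²/2)T] / (σ√T)
   = [ln(433.1788/147.2073) + (0.0385 + 0.5·0.3367²)·4.8956] / (0.3367·√4.8956)
   = [1.079309 + 0.465980] / 0.744983 = 2.074262
d₂ = d₁ − σ√T = 2.074262 − 0.744983 = 1.329279
N(d₁) = 0.980973,  N(d₂) = 0.908122,  e^(−rT) = 0.828217
E₀ = V₀·N(d₁) − D·e^(−rT)·N(d₂)
   = 433.1788·0.980973 − 147.2073·0.828217·0.908122 = 314.218677
B₀ = V₀ − E₀ = 433.1788 − 314.218677 = 118.960123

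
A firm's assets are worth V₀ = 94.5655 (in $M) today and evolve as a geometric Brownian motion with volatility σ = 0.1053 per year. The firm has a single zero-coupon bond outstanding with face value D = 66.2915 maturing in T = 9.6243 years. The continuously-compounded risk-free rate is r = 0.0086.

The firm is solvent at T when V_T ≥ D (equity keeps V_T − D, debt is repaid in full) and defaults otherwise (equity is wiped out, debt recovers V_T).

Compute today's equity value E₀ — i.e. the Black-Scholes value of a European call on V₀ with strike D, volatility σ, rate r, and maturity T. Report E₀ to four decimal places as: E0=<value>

d₁ = [ln(V₀/D) + (r + σ²/2)T] / (σ√T)
   = [ln(94.5655/66.2915) + (0.0086 + 0.5·0.1053²)·9.6243] / (0.1053·√9.6243)
   = [0.355231 + 0.136127] / 0.326673 = 1.504128
d₂ = d₁ − σ√T = 1.504128 − 0.326673 = 1.177455
N(d₁) = 0.933726,  N(d₂) = 0.880493,  e^(−rT) = 0.920564
E₀ = V₀·N(d₁) − D·e^(−rT)·N(d₂)
   = 94.5655·0.933726 − 66.2915·0.920564·0.880493 = 34.565669

E0=34.5657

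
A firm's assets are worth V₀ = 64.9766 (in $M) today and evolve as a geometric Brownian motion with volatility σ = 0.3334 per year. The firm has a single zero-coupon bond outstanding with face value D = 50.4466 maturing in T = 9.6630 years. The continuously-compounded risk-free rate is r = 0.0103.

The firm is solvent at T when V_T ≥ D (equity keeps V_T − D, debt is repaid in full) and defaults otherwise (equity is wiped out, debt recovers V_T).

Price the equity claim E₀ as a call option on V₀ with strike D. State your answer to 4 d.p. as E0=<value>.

d₁ = [ln(V₀/D) + (r + σ²/2)T] / (σ√T)
   = [ln(64.9766/50.4466) + (0.0103 + 0.5·0.3334²)·9.6630] / (0.3334·√9.6630)
   = [0.253112 + 0.636577] / 1.036386 = 0.858453
d₂ = d₁ − σ√T = 0.858453 − 1.036386 = -0.177933
N(d₁) = 0.804679,  N(d₂) = 0.429388,  e^(−rT) = 0.905264
E₀ = V₀·N(d₁) − D·e^(−rT)·N(d₂)
   = 64.9766·0.804679 − 50.4466·0.905264·0.429388 = 32.676237

E0=32.6762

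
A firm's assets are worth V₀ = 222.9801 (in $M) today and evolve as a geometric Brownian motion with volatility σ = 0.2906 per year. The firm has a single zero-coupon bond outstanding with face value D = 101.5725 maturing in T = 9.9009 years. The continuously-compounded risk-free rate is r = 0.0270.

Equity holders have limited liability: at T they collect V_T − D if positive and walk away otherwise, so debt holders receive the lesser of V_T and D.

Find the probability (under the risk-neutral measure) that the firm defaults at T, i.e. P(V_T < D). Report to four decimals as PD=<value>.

d₁ = [ln(V₀/D) + (r + σ²/2)T] / (σ√T)
   = [ln(222.9801/101.5725) + (0.0270 + 0.5·0.2906²)·9.9009] / (0.2906·√9.9009)
   = [0.786310 + 0.685382] / 0.914393 = 1.609473
d₂ = d₁ − σ√T = 1.609473 − 0.914393 = 0.695080
risk-neutral PD = N(−d₂) = N(-0.695080) = 0.243502

PD=0.2435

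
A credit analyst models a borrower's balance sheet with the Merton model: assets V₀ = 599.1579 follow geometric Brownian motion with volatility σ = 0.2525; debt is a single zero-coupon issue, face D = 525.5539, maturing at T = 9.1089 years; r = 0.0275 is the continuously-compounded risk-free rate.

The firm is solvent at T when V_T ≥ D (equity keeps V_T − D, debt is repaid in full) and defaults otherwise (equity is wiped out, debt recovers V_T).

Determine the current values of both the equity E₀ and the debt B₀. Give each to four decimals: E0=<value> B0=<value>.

d₁ = [ln(V₀/D) + (r + σ²/2)T] / (σ√T)
   = [ln(599.1579/525.5539) + (0.0275 + 0.5·0.2525²)·9.1089] / (0.2525·√9.1089)
   = [0.131072 + 0.540869] / 0.762069 = 0.881733
d₂ = d₁ − σ√T = 0.881733 − 0.762069 = 0.119664
N(d₁) = 0.811040,  N(d₂) = 0.547625,  e^(−rT) = 0.778416
E₀ = V₀·N(d₁) − D·e^(−rT)·N(d₂)
   = 599.1579·0.811040 − 525.5539·0.778416·0.547625 = 261.907512
B₀ = V₀ − E₀ = 599.1579 − 261.907512 = 337.250388

E0=261.9075 B0=337.2504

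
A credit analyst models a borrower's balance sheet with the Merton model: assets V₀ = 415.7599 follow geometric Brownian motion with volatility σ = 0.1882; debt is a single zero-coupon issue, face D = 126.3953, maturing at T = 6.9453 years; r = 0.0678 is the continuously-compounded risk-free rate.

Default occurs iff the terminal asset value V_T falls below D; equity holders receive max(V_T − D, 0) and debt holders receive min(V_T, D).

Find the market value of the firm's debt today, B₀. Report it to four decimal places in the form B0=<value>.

B0=78.9178

d₁ = [ln(V₀/D) + (r + σ²/2)T] / (σ√T)
   = [ln(415.7599/126.3953) + (0.0678 + 0.5·0.1882²)·6.9453] / (0.1882·√6.9453)
   = [1.190694 + 0.593890] / 0.495981 = 3.598088
d₂ = d₁ − σ√T = 3.598088 − 0.495981 = 3.102107
N(d₁) = 0.999840,  N(d₂) = 0.999039,  e^(−rT) = 0.624445
E₀ = V₀·N(d₁) − D·e^(−rT)·N(d₂)
   = 415.7599·0.999840 − 126.3953·0.624445·0.999039 = 336.842122
B₀ = V₀ − E₀ = 415.7599 − 336.842122 = 78.917778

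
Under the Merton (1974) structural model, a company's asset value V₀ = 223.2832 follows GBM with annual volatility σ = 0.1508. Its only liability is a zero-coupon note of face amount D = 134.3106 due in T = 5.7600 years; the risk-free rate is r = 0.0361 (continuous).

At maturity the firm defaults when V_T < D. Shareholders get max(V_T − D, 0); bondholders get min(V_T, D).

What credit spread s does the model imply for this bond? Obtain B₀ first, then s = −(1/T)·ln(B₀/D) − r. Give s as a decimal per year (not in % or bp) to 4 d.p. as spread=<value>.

spread=0.0008

d₁ = [ln(V₀/D) + (r + σ²/2)T] / (σ√T)
   = [ln(223.2832/134.3106) + (0.0361 + 0.5·0.1508²)·5.7600] / (0.1508·√5.7600)
   = [0.508286 + 0.273429] / 0.361920 = 2.159911
d₂ = d₁ − σ√T = 2.159911 − 0.361920 = 1.797991
N(d₁) = 0.984610,  N(d₂) = 0.963911,  e^(−rT) = 0.812259
E₀ = V₀·N(d₁) − D·e^(−rT)·N(d₂)
   = 223.2832·0.984610 − 134.3106·0.812259·0.963911 = 114.689077
B₀ = V₀ − E₀ = 223.2832 − 114.689077 = 108.594123
spread = −(1/T)·ln(B₀/D) − r = −(1/5.7600)·ln(108.594123/134.3106) − 0.0361 = 0.00079891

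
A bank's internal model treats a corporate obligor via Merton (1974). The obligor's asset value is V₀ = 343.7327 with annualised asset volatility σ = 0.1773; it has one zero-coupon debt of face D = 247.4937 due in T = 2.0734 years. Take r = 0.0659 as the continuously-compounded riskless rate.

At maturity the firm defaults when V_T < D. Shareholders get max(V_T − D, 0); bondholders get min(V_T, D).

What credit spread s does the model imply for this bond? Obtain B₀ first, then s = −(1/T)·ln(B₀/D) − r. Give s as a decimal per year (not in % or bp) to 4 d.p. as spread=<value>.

spread=0.0021

d₁ = [ln(V₀/D) + (r + σ²/2)T] / (σ√T)
   = [ln(343.7327/247.4937) + (0.0659 + 0.5·0.1773²)·2.0734] / (0.1773·√2.0734)
   = [0.328479 + 0.169226] / 0.255300 = 1.949494
d₂ = d₁ − σ√T = 1.949494 − 0.255300 = 1.694194
N(d₁) = 0.974382,  N(d₂) = 0.954886,  e^(−rT) = 0.872287
E₀ = V₀·N(d₁) − D·e^(−rT)·N(d₂)
   = 343.7327·0.974382 − 247.4937·0.872287·0.954886 = 128.780897
B₀ = V₀ − E₀ = 343.7327 − 128.780897 = 214.951803
spread = −(1/T)·ln(B₀/D) − r = −(1/2.0734)·ln(214.951803/247.4937) − 0.0659 = 0.00209040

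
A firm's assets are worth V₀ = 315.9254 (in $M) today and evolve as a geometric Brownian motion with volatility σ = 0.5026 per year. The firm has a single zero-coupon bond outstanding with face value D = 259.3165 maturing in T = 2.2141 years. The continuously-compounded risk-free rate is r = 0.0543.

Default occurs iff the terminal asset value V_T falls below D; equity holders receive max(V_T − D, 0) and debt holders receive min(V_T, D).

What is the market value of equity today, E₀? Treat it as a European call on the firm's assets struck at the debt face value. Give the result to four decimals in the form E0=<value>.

E0=129.2437

d₁ = [ln(V₀/D) + (r + σ²/2)T] / (σ√T)
   = [ln(315.9254/259.3165) + (0.0543 + 0.5·0.5026²)·2.2141] / (0.5026·√2.2141)
   = [0.197457 + 0.399874] / 0.747861 = 0.798719
d₂ = d₁ − σ√T = 0.798719 − 0.747861 = 0.050857
N(d₁) = 0.787773,  N(d₂) = 0.520280,  e^(−rT) = 0.886720
E₀ = V₀·N(d₁) − D·e^(−rT)·N(d₂)
   = 315.9254·0.787773 − 259.3165·0.886720·0.520280 = 129.243666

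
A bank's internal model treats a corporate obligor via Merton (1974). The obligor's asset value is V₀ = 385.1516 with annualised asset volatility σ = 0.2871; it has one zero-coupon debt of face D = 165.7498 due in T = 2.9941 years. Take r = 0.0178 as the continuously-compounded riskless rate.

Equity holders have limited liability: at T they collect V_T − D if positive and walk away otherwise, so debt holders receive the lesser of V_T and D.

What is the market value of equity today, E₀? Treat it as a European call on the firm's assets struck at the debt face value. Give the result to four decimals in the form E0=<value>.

E0=229.6890

d₁ = [ln(V₀/D) + (r + σ²/2)T] / (σ√T)
   = [ln(385.1516/165.7498) + (0.0178 + 0.5·0.2871²)·2.9941] / (0.2871·√2.9941)
   = [0.843158 + 0.176691] / 0.496783 = 2.052908
d₂ = d₁ − σ√T = 2.052908 − 0.496783 = 1.556126
N(d₁) = 0.979959,  N(d₂) = 0.940161,  e^(−rT) = 0.948100
E₀ = V₀·N(d₁) − D·e^(−rT)·N(d₂)
   = 385.1516·0.979959 − 165.7498·0.948100·0.940161 = 229.689004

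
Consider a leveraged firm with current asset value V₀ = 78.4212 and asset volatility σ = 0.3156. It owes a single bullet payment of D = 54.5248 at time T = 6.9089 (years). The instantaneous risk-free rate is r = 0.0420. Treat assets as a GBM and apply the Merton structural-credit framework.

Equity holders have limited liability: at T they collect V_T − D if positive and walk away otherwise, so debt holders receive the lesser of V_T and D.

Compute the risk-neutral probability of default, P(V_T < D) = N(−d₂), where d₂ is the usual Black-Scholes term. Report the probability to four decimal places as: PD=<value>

PD=0.3545

d₁ = [ln(V₀/D) + (r + σ²/2)T] / (σ√T)
   = [ln(78.4212/54.5248) + (0.0420 + 0.5·0.3156²)·6.9089] / (0.3156·√6.9089)
   = [0.363439 + 0.634249] / 0.829548 = 1.202688
d₂ = d₁ − σ√T = 1.202688 − 0.829548 = 0.373140
risk-neutral PD = N(−d₂) = N(-0.373140) = 0.354522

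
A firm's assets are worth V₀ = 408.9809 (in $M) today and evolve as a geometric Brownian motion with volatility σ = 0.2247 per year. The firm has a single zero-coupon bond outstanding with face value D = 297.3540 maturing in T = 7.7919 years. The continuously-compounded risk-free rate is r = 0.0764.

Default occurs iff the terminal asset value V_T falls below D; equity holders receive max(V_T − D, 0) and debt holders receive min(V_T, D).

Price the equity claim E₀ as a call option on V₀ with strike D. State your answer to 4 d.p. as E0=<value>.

E0=250.0828

d₁ = [ln(V₀/D) + (r + σ²/2)T] / (σ√T)
   = [ln(408.9809/297.3540) + (0.0764 + 0.5·0.2247²)·7.7919] / (0.2247·√7.7919)
   = [0.318745 + 0.792008] / 0.627227 = 1.770895
d₂ = d₁ − σ√T = 1.770895 − 0.627227 = 1.143668
N(d₁) = 0.961711,  N(d₂) = 0.873619,  e^(−rT) = 0.551396
E₀ = V₀·N(d₁) − D·e^(−rT)·N(d₂)
   = 408.9809·0.961711 − 297.3540·0.551396·0.873619 = 250.082817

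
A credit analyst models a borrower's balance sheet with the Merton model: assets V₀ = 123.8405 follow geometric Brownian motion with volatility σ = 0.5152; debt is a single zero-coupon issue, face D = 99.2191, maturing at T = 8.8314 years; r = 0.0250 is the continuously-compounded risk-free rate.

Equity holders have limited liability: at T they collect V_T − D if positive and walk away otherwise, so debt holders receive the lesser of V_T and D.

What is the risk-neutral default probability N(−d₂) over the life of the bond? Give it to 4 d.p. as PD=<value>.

d₁ = [ln(V₀/D) + (r + σ²/2)T] / (σ√T)
   = [ln(123.8405/99.2191) + (0.0250 + 0.5·0.5152²)·8.8314] / (0.5152·√8.8314)
   = [0.221664 + 1.392849] / 1.531054 = 1.054510
d₂ = d₁ − σ√T = 1.054510 − 1.531054 = -0.476544
risk-neutral PD = N(−d₂) = N(0.476544) = 0.683157

PD=0.6832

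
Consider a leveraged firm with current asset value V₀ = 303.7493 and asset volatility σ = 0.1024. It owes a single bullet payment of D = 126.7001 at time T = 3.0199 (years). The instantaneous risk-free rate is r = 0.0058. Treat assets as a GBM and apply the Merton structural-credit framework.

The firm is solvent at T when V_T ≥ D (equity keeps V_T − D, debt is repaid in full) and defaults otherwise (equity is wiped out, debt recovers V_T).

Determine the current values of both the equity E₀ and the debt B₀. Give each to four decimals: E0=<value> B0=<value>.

d₁ = [ln(V₀/D) + (r + σ²/2)T] / (σ√T)
   = [ln(303.7493/126.7001) + (0.0058 + 0.5·0.1024²)·3.0199] / (0.1024·√3.0199)
   = [0.874380 + 0.033348] / 0.177949 = 5.101050
d₂ = d₁ − σ√T = 5.101050 − 0.177949 = 4.923101
N(d₁) = 1.000000,  N(d₂) = 1.000000,  e^(−rT) = 0.982637
E₀ = V₀·N(d₁) − D·e^(−rT)·N(d₂)
   = 303.7493·1.000000 − 126.7001·0.982637·1.000000 = 179.249085
B₀ = V₀ − E₀ = 303.7493 − 179.249085 = 124.500215

E0=179.2491 B0=124.5002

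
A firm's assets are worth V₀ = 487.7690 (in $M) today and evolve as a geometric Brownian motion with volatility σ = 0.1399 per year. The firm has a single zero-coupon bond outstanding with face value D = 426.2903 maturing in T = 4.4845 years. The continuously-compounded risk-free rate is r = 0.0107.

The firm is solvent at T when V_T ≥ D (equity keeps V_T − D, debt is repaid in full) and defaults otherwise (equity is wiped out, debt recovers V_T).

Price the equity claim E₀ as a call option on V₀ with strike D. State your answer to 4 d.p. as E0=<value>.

E0=102.9706

d₁ = [ln(V₀/D) + (r + σ²/2)T] / (σ√T)
   = [ln(487.7690/426.2903) + (0.0107 + 0.5·0.1399²)·4.4845] / (0.1399·√4.4845)
   = [0.134721 + 0.091869] / 0.296261 = 0.764835
d₂ = d₁ − σ√T = 0.764835 − 0.296261 = 0.468574
N(d₁) = 0.777815,  N(d₂) = 0.680313,  e^(−rT) = 0.953149
E₀ = V₀·N(d₁) − D·e^(−rT)·N(d₂)
   = 487.7690·0.777815 − 426.2903·0.953149·0.680313 = 102.970646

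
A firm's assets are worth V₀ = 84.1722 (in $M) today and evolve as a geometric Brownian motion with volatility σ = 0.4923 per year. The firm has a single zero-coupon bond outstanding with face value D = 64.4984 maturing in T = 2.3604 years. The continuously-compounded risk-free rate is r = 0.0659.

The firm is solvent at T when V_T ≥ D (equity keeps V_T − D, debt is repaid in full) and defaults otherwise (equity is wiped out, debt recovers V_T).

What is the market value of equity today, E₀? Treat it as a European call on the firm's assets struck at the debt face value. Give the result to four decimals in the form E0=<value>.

E0=37.9336

d₁ = [ln(V₀/D) + (r + σ²/2)T] / (σ√T)
   = [ln(84.1722/64.4984) + (0.0659 + 0.5·0.4923²)·2.3604] / (0.4923·√2.3604)
   = [0.266224 + 0.441583] / 0.756350 = 0.935820
d₂ = d₁ − σ√T = 0.935820 − 0.756350 = 0.179470
N(d₁) = 0.825317,  N(d₂) = 0.571216,  e^(−rT) = 0.855944
E₀ = V₀·N(d₁) − D·e^(−rT)·N(d₂)
   = 84.1722·0.825317 − 64.4984·0.855944·0.571216 = 37.933634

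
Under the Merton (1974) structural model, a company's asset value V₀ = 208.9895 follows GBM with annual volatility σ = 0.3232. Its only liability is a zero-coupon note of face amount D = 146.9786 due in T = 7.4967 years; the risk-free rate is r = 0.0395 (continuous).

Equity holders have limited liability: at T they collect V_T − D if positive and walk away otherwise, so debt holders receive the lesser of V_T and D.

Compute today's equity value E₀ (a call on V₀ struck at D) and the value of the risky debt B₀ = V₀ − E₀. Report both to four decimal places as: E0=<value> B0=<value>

E0=116.7832 B0=92.2063

d₁ = [ln(V₀/D) + (r + σ²/2)T] / (σ√T)
   = [ln(208.9895/146.9786) + (0.0395 + 0.5·0.3232²)·7.4967] / (0.3232·√7.4967)
   = [0.351997 + 0.687666] / 0.884925 = 1.174860
d₂ = d₁ − σ√T = 1.174860 − 0.884925 = 0.289935
N(d₁) = 0.879975,  N(d₂) = 0.614067,  e^(−rT) = 0.743698
E₀ = V₀·N(d₁) − D·e^(−rT)·N(d₂)
   = 208.9895·0.879975 − 146.9786·0.743698·0.614067 = 116.783168
B₀ = V₀ − E₀ = 208.9895 − 116.783168 = 92.206332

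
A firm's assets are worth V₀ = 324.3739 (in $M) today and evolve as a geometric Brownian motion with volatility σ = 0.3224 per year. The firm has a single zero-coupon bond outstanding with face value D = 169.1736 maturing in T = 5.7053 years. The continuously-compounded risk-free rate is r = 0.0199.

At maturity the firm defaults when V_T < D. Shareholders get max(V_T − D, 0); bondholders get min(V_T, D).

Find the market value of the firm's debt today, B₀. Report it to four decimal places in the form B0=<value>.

d₁ = [ln(V₀/D) + (r + σ²/2)T] / (σ√T)
   = [ln(324.3739/169.1736) + (0.0199 + 0.5·0.3224²)·5.7053] / (0.3224·√5.7053)
   = [0.650971 + 0.410045] / 0.770077 = 1.377805
d₂ = d₁ − σ√T = 1.377805 − 0.770077 = 0.607728
N(d₁) = 0.915868,  N(d₂) = 0.728316,  e^(−rT) = 0.892673
E₀ = V₀·N(d₁) − D·e^(−rT)·N(d₂)
   = 324.3739·0.915868 − 169.1736·0.892673·0.728316 = 187.095933
B₀ = V₀ − E₀ = 324.3739 − 187.095933 = 137.277967

B0=137.2780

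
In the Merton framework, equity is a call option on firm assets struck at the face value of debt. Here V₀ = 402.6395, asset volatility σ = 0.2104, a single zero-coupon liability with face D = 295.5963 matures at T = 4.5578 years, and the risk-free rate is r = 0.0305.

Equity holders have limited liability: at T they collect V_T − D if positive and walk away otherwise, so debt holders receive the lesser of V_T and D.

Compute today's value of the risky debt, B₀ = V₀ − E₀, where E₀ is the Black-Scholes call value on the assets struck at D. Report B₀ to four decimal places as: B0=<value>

B0=245.3233

d₁ = [ln(V₀/D) + (r + σ²/2)T] / (σ√T)
   = [ln(402.6395/295.5963) + (0.0305 + 0.5·0.2104²)·4.5578] / (0.2104·√4.5578)
   = [0.309047 + 0.239896] / 0.449183 = 1.222091
d₂ = d₁ − σ√T = 1.222091 − 0.449183 = 0.772908
N(d₁) = 0.889163,  N(d₂) = 0.780212,  e^(−rT) = 0.870217
E₀ = V₀·N(d₁) − D·e^(−rT)·N(d₂)
   = 402.6395·0.889163 − 295.5963·0.870217·0.780212 = 157.316245
B₀ = V₀ − E₀ = 402.6395 − 157.316245 = 245.323255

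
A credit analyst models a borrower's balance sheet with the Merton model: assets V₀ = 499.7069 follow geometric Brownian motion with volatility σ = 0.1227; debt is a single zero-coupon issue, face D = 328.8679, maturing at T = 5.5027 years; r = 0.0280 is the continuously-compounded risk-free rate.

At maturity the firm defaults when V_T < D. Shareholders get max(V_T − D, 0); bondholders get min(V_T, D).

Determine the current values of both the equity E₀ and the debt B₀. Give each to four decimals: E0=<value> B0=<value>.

d₁ = [ln(V₀/D) + (r + σ²/2)T] / (σ√T)
   = [ln(499.7069/328.8679) + (0.0280 + 0.5·0.1227²)·5.5027] / (0.1227·√5.5027)
   = [0.418366 + 0.195498] / 0.287828 = 2.132747
d₂ = d₁ − σ√T = 2.132747 − 0.287828 = 1.844919
N(d₁) = 0.983527,  N(d₂) = 0.967475,  e^(−rT) = 0.857207
E₀ = V₀·N(d₁) − D·e^(−rT)·N(d₂)
   = 499.7069·0.983527 − 328.8679·0.857207·0.967475 = 218.736373
B₀ = V₀ − E₀ = 499.7069 − 218.736373 = 280.970527

E0=218.7364 B0=280.9705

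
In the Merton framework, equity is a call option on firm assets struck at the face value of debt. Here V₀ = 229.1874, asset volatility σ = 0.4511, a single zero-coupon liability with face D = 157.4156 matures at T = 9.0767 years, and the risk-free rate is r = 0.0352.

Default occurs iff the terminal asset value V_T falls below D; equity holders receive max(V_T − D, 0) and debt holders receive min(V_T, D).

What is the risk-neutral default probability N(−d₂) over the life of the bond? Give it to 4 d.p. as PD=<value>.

d₁ = [ln(V₀/D) + (r + σ²/2)T] / (σ√T)
   = [ln(229.1874/157.4156) + (0.0352 + 0.5·0.4511²)·9.0767] / (0.4511·√9.0767)
   = [0.375651 + 1.243014] / 1.359054 = 1.191023
d₂ = d₁ − σ√T = 1.191023 − 1.359054 = -0.168031
risk-neutral PD = N(−d₂) = N(0.168031) = 0.566721

PD=0.5667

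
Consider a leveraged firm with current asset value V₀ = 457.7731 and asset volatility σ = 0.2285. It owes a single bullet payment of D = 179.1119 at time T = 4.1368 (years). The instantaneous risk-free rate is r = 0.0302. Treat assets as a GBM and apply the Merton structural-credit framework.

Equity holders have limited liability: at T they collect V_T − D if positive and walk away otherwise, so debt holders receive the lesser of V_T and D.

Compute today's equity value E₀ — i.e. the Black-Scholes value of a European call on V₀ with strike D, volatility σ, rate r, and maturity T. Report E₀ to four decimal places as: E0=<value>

d₁ = [ln(V₀/D) + (r + σ²/2)T] / (σ√T)
   = [ln(457.7731/179.1119) + (0.0302 + 0.5·0.2285²)·4.1368] / (0.2285·√4.1368)
   = [0.938363 + 0.232927] / 0.464749 = 2.520264
d₂ = d₁ − σ√T = 2.520264 − 0.464749 = 2.055515
N(d₁) = 0.994137,  N(d₂) = 0.980085,  e^(−rT) = 0.882557
E₀ = V₀·N(d₁) − D·e^(−rT)·N(d₂)
   = 457.7731·0.994137 − 179.1119·0.882557·0.980085 = 300.160511

E0=300.1605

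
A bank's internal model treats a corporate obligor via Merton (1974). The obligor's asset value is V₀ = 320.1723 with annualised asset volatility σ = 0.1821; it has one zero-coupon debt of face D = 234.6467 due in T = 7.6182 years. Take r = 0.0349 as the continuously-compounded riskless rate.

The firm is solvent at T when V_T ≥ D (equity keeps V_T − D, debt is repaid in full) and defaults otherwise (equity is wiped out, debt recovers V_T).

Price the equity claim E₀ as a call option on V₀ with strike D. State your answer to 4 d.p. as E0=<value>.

E0=147.6827

d₁ = [ln(V₀/D) + (r + σ²/2)T] / (σ√T)
   = [ln(320.1723/234.6467) + (0.0349 + 0.5·0.1821²)·7.6182] / (0.1821·√7.6182)
   = [0.310778 + 0.392186] / 0.502616 = 1.398613
d₂ = d₁ − σ√T = 1.398613 − 0.502616 = 0.895997
N(d₁) = 0.919035,  N(d₂) = 0.814873,  e^(−rT) = 0.766535
E₀ = V₀·N(d₁) − D·e^(−rT)·N(d₂)
   = 320.1723·0.919035 − 234.6467·0.766535·0.814873 = 147.682703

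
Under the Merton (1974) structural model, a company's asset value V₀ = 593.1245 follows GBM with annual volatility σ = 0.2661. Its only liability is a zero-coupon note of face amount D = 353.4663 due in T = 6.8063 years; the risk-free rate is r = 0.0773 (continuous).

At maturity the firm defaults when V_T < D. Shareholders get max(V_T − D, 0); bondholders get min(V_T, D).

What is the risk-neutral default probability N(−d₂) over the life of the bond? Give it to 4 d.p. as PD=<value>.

d₁ = [ln(V₀/D) + (r + σ²/2)T] / (σ√T)
   = [ln(593.1245/353.4663) + (0.0773 + 0.5·0.2661²)·6.8063] / (0.2661·√6.8063)
   = [0.517616 + 0.767101] / 0.694225 = 1.850577
d₂ = d₁ − σ√T = 1.850577 − 0.694225 = 1.156352
risk-neutral PD = N(−d₂) = N(-1.156352) = 0.123769

PD=0.1238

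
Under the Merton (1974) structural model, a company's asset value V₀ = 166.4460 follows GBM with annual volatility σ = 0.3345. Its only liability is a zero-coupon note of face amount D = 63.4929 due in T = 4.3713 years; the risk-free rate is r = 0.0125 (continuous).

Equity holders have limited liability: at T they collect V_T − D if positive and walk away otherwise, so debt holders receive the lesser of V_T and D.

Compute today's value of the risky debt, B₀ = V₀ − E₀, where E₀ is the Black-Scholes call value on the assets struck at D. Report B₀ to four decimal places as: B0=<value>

B0=57.9495

d₁ = [ln(V₀/D) + (r + σ²/2)T] / (σ√T)
   = [ln(166.4460/63.4929) + (0.0125 + 0.5·0.3345²)·4.3713] / (0.3345·√4.3713)
   = [0.963743 + 0.299194] / 0.699361 = 1.805844
d₂ = d₁ − σ√T = 1.805844 − 0.699361 = 1.106483
N(d₁) = 0.964529,  N(d₂) = 0.865741,  e^(−rT) = 0.946825
E₀ = V₀·N(d₁) − D·e^(−rT)·N(d₂)
   = 166.4460·0.964529 − 63.4929·0.946825·0.865741 = 108.496472
B₀ = V₀ − E₀ = 166.4460 − 108.496472 = 57.949528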